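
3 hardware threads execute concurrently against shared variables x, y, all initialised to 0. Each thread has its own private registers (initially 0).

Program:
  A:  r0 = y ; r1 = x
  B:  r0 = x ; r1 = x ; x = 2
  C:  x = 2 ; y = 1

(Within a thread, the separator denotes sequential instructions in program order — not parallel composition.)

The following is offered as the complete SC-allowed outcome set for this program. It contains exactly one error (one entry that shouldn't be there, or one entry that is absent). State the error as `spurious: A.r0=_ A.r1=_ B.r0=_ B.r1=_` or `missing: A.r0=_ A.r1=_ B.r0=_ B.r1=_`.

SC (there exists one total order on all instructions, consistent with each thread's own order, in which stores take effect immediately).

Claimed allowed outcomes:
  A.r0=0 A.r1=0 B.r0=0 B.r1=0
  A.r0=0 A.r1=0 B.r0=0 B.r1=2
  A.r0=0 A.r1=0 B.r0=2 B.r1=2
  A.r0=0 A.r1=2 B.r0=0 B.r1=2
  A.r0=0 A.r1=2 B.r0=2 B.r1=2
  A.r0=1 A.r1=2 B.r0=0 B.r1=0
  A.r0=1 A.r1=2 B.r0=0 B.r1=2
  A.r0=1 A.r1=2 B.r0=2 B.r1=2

missing: A.r0=0 A.r1=2 B.r0=0 B.r1=0

outcome vector order: (A.r0,A.r1,B.r0,B.r1)
under SC → (0,0,0,0); (0,0,0,2); (0,0,2,2); (0,2,0,0); (0,2,0,2); (0,2,2,2); (1,2,0,0); (1,2,0,2); (1,2,2,2)
SC∖claimed = {(0,2,0,0)}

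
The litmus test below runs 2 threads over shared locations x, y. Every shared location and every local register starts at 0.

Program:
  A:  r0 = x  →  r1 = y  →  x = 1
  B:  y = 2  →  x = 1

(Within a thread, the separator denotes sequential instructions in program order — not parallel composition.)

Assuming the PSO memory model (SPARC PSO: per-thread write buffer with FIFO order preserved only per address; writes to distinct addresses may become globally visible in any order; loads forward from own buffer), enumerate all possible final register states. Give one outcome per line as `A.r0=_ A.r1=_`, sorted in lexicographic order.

A.r0=0 A.r1=0
A.r0=0 A.r1=2
A.r0=1 A.r1=0
A.r0=1 A.r1=2

outcome vector order: (A.r0,A.r1)
|PSO outcomes| = 4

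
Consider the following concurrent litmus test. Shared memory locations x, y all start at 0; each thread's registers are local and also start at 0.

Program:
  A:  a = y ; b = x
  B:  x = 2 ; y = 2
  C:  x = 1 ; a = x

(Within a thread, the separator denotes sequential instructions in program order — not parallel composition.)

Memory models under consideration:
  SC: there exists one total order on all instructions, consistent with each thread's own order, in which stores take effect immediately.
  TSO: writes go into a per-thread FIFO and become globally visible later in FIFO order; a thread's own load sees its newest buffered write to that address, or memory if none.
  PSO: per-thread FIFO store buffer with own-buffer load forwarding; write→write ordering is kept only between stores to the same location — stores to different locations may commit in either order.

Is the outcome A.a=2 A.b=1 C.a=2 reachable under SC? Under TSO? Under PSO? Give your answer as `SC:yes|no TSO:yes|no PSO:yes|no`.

SC:no TSO:no PSO:yes

outcome vector order: (A.a,A.b,C.a)
under SC → <0 0 1> <0 0 2> <0 1 1> <0 1 2> <0 2 1> <0 2 2> <2 1 1> <2 2 1> <2 2 2>
under TSO → <0 0 1> <0 0 2> <0 1 1> <0 1 2> <0 2 1> <0 2 2> <2 1 1> <2 2 1> <2 2 2>
under PSO → <0 0 1> <0 0 2> <0 1 1> <0 1 2> <0 2 1> <0 2 2> <2 0 1> <2 0 2> <2 1 1> <2 1 2> <2 2 1> <2 2 2>
target <2 1 2> ∈ {PSO}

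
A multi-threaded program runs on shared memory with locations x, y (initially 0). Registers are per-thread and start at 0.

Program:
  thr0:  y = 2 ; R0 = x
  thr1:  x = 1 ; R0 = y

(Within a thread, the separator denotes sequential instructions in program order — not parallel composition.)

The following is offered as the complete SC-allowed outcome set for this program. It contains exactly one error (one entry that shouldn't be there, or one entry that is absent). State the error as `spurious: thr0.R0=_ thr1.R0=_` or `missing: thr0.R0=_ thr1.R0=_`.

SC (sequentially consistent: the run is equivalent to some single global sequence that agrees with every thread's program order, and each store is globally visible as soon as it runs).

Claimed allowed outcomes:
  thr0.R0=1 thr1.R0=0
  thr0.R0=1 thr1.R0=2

missing: thr0.R0=0 thr1.R0=2

outcome vector order: (thr0.R0,thr1.R0)
SC: 3 outcomes — {<0 2> <1 0> <1 2>}
SC∖claimed = {<0 2>}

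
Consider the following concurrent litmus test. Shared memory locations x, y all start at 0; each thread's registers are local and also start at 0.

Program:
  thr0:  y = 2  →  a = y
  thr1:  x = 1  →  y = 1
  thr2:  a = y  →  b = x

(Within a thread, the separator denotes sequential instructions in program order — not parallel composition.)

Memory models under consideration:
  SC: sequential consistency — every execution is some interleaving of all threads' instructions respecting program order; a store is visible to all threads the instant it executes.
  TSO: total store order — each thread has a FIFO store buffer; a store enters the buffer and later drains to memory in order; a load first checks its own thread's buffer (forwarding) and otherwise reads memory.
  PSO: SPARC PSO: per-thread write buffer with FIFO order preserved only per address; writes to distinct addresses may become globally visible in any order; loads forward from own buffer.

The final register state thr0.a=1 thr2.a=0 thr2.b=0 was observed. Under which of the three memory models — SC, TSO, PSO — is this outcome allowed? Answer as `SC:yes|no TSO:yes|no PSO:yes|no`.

outcome vector order: (thr0.a,thr2.a,thr2.b)
[SC] allowed = {1/0/0 1/0/1 1/1/1 1/2/0 1/2/1 2/0/0 2/0/1 2/1/1 2/2/0 2/2/1}
[TSO] allowed = {1/0/0 1/0/1 1/1/1 1/2/0 1/2/1 2/0/0 2/0/1 2/1/1 2/2/0 2/2/1}
[PSO] allowed = {1/0/0 1/0/1 1/1/0 1/1/1 1/2/0 1/2/1 2/0/0 2/0/1 2/1/0 2/1/1 2/2/0 2/2/1}
target 1/0/0 ∈ {SC,TSO,PSO}

SC:yes TSO:yes PSO:yes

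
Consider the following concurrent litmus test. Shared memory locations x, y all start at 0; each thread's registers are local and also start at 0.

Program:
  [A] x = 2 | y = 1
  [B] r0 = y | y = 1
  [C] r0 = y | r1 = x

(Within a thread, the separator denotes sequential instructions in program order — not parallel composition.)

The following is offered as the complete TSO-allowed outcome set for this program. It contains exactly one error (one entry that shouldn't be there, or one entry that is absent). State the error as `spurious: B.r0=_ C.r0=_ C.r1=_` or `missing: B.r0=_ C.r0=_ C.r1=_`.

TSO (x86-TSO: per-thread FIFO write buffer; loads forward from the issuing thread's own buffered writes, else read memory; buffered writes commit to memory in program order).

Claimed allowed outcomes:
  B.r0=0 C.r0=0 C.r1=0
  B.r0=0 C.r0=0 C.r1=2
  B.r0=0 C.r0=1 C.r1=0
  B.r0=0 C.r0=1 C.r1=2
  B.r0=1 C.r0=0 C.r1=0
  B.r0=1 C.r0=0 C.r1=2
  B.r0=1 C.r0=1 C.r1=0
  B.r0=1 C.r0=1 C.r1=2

outcome vector order: (B.r0,C.r0,C.r1)
TSO (7): (0,0,0) (0,0,2) (0,1,0) (0,1,2) (1,0,0) (1,0,2) (1,1,2)
claimed∖TSO = {(1,1,0)}

spurious: B.r0=1 C.r0=1 C.r1=0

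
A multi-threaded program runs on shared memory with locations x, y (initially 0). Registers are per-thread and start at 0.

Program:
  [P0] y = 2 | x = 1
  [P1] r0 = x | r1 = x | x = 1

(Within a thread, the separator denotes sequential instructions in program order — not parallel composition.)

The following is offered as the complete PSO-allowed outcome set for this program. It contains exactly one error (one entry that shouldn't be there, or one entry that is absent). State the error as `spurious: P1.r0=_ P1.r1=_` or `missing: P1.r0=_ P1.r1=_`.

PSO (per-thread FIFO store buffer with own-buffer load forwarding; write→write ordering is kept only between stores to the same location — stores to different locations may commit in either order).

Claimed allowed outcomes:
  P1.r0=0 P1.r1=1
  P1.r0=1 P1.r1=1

outcome vector order: (P1.r0,P1.r1)
under PSO → <0 0>, <0 1>, <1 1>
PSO∖claimed = {<0 0>}

missing: P1.r0=0 P1.r1=0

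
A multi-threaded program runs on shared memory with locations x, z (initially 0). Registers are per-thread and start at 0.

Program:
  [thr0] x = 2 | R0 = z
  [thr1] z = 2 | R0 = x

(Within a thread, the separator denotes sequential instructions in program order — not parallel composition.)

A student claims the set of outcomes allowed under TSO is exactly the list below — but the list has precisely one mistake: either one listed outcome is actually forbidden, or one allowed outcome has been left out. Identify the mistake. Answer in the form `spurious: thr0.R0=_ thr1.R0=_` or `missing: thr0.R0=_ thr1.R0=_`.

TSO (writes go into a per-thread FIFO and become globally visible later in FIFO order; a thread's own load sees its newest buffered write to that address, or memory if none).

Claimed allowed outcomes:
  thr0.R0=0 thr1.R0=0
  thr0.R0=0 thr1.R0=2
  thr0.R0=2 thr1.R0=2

outcome vector order: (thr0.R0,thr1.R0)
TSO: 4 outcomes — {<0 0>, <0 2>, <2 0>, <2 2>}
TSO∖claimed = {<2 0>}

missing: thr0.R0=2 thr1.R0=0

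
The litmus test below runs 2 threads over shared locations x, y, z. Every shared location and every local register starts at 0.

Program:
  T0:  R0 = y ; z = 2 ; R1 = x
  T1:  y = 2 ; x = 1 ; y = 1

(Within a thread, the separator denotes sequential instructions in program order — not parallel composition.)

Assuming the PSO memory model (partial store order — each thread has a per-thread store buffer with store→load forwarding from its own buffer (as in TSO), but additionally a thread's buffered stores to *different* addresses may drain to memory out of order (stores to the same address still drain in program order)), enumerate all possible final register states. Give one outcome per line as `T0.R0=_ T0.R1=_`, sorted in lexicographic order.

outcome vector order: (T0.R0,T0.R1)
|PSO outcomes| = 6

T0.R0=0 T0.R1=0
T0.R0=0 T0.R1=1
T0.R0=1 T0.R1=0
T0.R0=1 T0.R1=1
T0.R0=2 T0.R1=0
T0.R0=2 T0.R1=1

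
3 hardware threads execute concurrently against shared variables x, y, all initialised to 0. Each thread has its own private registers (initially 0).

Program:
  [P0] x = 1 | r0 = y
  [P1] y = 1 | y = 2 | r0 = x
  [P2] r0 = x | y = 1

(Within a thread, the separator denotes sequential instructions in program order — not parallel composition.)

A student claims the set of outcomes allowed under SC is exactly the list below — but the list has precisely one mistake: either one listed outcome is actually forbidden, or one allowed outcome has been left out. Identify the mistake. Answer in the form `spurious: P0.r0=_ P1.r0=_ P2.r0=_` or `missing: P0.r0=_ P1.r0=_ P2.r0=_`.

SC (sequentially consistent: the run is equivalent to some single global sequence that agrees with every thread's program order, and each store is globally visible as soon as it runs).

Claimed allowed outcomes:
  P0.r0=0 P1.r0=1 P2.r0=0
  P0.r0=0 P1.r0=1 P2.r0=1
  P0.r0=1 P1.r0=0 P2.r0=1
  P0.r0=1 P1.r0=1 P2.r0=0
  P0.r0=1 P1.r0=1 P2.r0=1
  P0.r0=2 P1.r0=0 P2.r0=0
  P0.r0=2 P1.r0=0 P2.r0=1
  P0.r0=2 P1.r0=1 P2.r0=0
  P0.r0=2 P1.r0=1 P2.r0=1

outcome vector order: (P0.r0,P1.r0,P2.r0)
[SC] allowed = {010; 011; 100; 101; 110; 111; 200; 201; 210; 211}
SC∖claimed = {100}

missing: P0.r0=1 P1.r0=0 P2.r0=0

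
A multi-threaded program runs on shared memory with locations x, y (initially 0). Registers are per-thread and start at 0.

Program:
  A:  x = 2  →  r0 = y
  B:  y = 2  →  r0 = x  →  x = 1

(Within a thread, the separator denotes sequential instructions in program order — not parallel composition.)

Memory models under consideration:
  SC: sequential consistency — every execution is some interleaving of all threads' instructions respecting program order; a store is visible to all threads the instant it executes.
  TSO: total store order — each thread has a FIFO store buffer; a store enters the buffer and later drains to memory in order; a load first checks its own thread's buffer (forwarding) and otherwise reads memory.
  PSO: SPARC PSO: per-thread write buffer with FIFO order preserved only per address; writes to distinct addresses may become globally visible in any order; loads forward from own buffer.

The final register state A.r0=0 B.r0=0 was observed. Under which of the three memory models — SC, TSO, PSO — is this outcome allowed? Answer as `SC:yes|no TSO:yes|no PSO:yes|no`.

SC:no TSO:yes PSO:yes

outcome vector order: (A.r0,B.r0)
SC (3): (0,2); (2,0); (2,2)
TSO (4): (0,0); (0,2); (2,0); (2,2)
PSO (4): (0,0); (0,2); (2,0); (2,2)
target (0,0) ∈ {TSO,PSO}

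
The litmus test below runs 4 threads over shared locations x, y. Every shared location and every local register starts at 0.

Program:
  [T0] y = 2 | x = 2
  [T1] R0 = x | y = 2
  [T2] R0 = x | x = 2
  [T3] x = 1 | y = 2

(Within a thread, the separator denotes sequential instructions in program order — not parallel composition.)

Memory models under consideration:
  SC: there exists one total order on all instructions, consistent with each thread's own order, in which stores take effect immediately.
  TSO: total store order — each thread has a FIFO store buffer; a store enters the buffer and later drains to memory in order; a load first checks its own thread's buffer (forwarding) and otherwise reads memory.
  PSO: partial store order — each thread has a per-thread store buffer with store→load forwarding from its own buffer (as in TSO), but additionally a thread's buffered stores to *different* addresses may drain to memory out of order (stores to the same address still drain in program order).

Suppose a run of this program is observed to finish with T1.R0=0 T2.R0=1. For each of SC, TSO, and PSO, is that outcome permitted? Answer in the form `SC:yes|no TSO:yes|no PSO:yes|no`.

SC:yes TSO:yes PSO:yes

outcome vector order: (T1.R0,T2.R0)
SC: 9 outcomes — {(0,0); (0,1); (0,2); (1,0); (1,1); (1,2); (2,0); (2,1); (2,2)}
TSO: 9 outcomes — {(0,0); (0,1); (0,2); (1,0); (1,1); (1,2); (2,0); (2,1); (2,2)}
PSO: 9 outcomes — {(0,0); (0,1); (0,2); (1,0); (1,1); (1,2); (2,0); (2,1); (2,2)}
target (0,1) ∈ {SC,TSO,PSO}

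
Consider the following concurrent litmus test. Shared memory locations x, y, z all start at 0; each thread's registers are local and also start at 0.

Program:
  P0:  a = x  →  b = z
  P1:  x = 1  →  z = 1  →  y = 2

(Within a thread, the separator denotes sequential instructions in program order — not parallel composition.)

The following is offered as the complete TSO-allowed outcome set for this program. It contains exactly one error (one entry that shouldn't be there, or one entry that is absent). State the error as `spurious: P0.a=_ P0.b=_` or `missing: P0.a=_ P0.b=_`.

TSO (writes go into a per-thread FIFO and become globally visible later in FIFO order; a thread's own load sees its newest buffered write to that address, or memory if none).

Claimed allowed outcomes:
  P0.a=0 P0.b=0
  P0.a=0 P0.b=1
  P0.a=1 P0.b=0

missing: P0.a=1 P0.b=1

outcome vector order: (P0.a,P0.b)
TSO (4): 00 01 10 11
TSO∖claimed = {11}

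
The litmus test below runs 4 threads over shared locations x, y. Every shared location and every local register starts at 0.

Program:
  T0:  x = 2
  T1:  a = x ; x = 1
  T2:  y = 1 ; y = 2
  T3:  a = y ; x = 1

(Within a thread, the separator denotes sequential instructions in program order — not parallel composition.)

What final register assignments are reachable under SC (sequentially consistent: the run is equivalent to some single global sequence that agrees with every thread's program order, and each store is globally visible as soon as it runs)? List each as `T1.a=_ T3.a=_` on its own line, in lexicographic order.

T1.a=0 T3.a=0
T1.a=0 T3.a=1
T1.a=0 T3.a=2
T1.a=1 T3.a=0
T1.a=1 T3.a=1
T1.a=1 T3.a=2
T1.a=2 T3.a=0
T1.a=2 T3.a=1
T1.a=2 T3.a=2

outcome vector order: (T1.a,T3.a)
|SC outcomes| = 9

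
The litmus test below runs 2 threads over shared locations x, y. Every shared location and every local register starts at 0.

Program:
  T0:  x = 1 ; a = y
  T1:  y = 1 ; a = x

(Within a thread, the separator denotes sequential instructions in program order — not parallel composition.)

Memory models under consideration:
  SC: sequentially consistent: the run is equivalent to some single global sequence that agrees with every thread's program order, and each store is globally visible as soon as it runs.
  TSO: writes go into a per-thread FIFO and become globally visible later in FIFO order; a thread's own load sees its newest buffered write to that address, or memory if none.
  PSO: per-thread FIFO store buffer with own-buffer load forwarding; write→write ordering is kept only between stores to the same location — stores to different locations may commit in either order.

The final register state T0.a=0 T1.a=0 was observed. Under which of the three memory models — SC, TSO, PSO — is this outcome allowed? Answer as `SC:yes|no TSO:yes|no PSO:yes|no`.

outcome vector order: (T0.a,T1.a)
[SC] allowed = {0/1 1/0 1/1}
[TSO] allowed = {0/0 0/1 1/0 1/1}
[PSO] allowed = {0/0 0/1 1/0 1/1}
target 0/0 ∈ {TSO,PSO}

SC:no TSO:yes PSO:yes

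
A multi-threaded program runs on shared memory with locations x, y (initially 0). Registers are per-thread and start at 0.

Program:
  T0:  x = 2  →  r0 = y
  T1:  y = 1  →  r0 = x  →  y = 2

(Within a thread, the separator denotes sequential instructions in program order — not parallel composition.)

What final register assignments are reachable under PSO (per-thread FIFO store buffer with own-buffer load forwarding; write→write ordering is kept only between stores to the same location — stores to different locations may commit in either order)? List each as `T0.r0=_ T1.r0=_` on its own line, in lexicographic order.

outcome vector order: (T0.r0,T1.r0)
|PSO outcomes| = 6

T0.r0=0 T1.r0=0
T0.r0=0 T1.r0=2
T0.r0=1 T1.r0=0
T0.r0=1 T1.r0=2
T0.r0=2 T1.r0=0
T0.r0=2 T1.r0=2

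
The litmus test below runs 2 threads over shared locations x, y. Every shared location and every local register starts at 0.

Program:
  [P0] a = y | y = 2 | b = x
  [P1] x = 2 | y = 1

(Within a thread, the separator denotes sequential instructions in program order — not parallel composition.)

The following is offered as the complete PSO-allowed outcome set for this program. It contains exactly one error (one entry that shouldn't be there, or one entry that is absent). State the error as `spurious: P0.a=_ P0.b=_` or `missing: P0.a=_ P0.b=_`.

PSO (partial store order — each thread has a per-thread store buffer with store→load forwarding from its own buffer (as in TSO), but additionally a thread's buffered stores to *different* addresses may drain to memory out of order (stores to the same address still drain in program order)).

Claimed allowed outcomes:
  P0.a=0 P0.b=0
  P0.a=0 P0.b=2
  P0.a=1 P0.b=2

missing: P0.a=1 P0.b=0

outcome vector order: (P0.a,P0.b)
PSO (4): 00, 02, 10, 12
PSO∖claimed = {10}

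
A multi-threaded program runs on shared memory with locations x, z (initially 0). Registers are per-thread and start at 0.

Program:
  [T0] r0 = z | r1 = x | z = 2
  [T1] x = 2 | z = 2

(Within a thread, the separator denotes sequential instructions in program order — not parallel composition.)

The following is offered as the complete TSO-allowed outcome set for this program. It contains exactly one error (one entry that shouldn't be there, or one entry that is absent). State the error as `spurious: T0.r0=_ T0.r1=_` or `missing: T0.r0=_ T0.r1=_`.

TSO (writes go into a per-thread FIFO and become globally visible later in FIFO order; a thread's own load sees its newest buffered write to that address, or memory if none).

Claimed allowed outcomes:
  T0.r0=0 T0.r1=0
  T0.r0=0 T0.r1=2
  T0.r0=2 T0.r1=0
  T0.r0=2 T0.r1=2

spurious: T0.r0=2 T0.r1=0

outcome vector order: (T0.r0,T0.r1)
under TSO → 00, 02, 22
claimed∖TSO = {20}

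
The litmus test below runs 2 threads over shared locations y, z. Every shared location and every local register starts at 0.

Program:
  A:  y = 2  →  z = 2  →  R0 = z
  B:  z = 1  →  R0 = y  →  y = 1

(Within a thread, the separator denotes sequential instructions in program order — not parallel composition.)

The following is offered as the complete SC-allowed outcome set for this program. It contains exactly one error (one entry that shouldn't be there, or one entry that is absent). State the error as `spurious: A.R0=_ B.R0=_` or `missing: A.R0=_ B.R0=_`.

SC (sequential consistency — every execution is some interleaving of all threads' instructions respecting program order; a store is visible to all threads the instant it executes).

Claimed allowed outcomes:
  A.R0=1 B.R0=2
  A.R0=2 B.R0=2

outcome vector order: (A.R0,B.R0)
[SC] allowed = {12, 20, 22}
SC∖claimed = {20}

missing: A.R0=2 B.R0=0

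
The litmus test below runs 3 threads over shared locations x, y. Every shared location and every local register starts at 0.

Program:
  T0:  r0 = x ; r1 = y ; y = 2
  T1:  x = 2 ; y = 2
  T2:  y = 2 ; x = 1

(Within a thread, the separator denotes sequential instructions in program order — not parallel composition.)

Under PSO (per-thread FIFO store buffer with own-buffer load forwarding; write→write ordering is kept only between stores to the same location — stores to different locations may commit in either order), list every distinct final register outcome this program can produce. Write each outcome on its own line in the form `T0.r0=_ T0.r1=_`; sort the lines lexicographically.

outcome vector order: (T0.r0,T0.r1)
|PSO outcomes| = 6

T0.r0=0 T0.r1=0
T0.r0=0 T0.r1=2
T0.r0=1 T0.r1=0
T0.r0=1 T0.r1=2
T0.r0=2 T0.r1=0
T0.r0=2 T0.r1=2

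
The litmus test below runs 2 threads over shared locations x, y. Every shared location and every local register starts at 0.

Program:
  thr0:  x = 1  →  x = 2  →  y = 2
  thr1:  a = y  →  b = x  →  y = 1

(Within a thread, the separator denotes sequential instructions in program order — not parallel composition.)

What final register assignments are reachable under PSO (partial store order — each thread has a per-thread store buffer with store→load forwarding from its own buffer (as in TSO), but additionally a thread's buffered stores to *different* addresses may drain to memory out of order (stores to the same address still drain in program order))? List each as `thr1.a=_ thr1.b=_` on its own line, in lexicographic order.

outcome vector order: (thr1.a,thr1.b)
|PSO outcomes| = 6

thr1.a=0 thr1.b=0
thr1.a=0 thr1.b=1
thr1.a=0 thr1.b=2
thr1.a=2 thr1.b=0
thr1.a=2 thr1.b=1
thr1.a=2 thr1.b=2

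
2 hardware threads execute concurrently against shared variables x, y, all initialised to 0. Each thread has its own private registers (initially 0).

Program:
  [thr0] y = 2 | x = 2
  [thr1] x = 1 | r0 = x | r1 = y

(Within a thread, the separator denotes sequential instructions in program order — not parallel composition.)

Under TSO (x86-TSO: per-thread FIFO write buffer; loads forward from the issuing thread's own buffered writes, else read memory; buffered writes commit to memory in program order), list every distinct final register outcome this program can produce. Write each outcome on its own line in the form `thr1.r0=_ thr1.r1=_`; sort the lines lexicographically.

thr1.r0=1 thr1.r1=0
thr1.r0=1 thr1.r1=2
thr1.r0=2 thr1.r1=2

outcome vector order: (thr1.r0,thr1.r1)
|TSO outcomes| = 3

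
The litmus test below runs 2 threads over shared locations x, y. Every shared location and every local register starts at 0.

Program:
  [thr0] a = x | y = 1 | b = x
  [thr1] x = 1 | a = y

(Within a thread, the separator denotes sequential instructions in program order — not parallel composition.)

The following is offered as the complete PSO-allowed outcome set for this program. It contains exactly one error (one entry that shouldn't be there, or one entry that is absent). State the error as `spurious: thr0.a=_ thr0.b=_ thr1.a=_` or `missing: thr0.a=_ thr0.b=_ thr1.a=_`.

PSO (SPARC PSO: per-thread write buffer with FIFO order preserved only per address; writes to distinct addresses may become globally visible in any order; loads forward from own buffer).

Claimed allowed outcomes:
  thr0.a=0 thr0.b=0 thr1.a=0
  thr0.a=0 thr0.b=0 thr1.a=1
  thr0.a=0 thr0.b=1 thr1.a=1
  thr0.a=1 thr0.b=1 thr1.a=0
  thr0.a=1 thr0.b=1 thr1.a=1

missing: thr0.a=0 thr0.b=1 thr1.a=0

outcome vector order: (thr0.a,thr0.b,thr1.a)
[PSO] allowed = {0/0/0; 0/0/1; 0/1/0; 0/1/1; 1/1/0; 1/1/1}
PSO∖claimed = {0/1/0}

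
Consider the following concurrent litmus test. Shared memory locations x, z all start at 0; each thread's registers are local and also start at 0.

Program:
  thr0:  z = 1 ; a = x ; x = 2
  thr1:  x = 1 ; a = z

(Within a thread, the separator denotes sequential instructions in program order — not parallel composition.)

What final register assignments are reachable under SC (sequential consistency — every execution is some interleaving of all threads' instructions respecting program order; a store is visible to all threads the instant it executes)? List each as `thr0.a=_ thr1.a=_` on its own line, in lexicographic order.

outcome vector order: (thr0.a,thr1.a)
|SC outcomes| = 3

thr0.a=0 thr1.a=1
thr0.a=1 thr1.a=0
thr0.a=1 thr1.a=1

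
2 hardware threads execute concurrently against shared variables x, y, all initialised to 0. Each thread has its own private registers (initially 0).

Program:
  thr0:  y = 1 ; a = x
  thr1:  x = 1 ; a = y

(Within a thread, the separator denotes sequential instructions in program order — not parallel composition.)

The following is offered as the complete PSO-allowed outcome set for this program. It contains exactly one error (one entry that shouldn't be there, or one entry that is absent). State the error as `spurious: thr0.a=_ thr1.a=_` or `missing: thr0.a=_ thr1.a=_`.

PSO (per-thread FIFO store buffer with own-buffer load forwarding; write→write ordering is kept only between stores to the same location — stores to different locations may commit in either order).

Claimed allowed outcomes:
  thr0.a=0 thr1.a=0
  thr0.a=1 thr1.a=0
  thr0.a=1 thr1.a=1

missing: thr0.a=0 thr1.a=1

outcome vector order: (thr0.a,thr1.a)
PSO: 4 outcomes — {0/0; 0/1; 1/0; 1/1}
PSO∖claimed = {0/1}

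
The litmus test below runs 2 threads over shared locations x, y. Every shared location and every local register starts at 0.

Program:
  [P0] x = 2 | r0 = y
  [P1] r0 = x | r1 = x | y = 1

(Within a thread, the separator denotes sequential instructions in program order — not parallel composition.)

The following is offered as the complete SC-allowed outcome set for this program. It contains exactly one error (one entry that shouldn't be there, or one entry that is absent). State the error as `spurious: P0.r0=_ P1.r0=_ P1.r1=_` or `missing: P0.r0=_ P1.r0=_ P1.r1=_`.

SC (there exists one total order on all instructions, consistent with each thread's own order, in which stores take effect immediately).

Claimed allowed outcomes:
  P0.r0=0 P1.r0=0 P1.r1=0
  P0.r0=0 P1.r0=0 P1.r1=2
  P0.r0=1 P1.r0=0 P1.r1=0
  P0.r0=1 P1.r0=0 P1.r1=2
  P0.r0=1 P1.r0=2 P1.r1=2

outcome vector order: (P0.r0,P1.r0,P1.r1)
SC (6): 000 002 022 100 102 122
SC∖claimed = {022}

missing: P0.r0=0 P1.r0=2 P1.r1=2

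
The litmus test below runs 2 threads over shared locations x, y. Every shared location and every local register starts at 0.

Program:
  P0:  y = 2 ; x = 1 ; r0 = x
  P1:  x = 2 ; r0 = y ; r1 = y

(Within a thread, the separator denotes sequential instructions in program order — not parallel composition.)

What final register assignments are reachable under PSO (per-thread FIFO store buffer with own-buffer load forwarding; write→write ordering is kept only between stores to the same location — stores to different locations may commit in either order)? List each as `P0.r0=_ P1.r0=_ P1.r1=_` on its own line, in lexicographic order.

P0.r0=1 P1.r0=0 P1.r1=0
P0.r0=1 P1.r0=0 P1.r1=2
P0.r0=1 P1.r0=2 P1.r1=2
P0.r0=2 P1.r0=0 P1.r1=0
P0.r0=2 P1.r0=0 P1.r1=2
P0.r0=2 P1.r0=2 P1.r1=2

outcome vector order: (P0.r0,P1.r0,P1.r1)
|PSO outcomes| = 6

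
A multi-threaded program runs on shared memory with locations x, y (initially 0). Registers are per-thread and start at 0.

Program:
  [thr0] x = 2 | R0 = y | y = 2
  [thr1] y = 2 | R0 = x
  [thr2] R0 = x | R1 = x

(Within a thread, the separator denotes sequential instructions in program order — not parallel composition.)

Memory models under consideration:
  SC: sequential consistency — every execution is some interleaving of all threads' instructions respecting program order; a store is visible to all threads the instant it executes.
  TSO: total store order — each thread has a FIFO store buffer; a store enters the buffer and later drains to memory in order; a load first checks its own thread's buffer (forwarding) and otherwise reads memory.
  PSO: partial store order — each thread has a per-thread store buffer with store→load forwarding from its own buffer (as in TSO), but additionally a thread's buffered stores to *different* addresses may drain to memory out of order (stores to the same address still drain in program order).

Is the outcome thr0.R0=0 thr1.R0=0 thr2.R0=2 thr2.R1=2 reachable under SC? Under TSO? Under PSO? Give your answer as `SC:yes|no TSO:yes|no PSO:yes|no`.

SC:no TSO:yes PSO:yes

outcome vector order: (thr0.R0,thr1.R0,thr2.R0,thr2.R1)
SC: 9 outcomes — {0200 0202 0222 2000 2002 2022 2200 2202 2222}
TSO: 12 outcomes — {0000 0002 0022 0200 0202 0222 2000 2002 2022 2200 2202 2222}
PSO: 12 outcomes — {0000 0002 0022 0200 0202 0222 2000 2002 2022 2200 2202 2222}
target 0022 ∈ {TSO,PSO}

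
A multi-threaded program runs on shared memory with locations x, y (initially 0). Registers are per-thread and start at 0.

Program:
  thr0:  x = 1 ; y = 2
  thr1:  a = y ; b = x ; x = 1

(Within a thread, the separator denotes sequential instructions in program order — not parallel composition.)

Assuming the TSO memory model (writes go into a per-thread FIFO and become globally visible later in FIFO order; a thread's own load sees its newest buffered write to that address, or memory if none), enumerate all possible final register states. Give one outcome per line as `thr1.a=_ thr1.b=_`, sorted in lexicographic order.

thr1.a=0 thr1.b=0
thr1.a=0 thr1.b=1
thr1.a=2 thr1.b=1

outcome vector order: (thr1.a,thr1.b)
|TSO outcomes| = 3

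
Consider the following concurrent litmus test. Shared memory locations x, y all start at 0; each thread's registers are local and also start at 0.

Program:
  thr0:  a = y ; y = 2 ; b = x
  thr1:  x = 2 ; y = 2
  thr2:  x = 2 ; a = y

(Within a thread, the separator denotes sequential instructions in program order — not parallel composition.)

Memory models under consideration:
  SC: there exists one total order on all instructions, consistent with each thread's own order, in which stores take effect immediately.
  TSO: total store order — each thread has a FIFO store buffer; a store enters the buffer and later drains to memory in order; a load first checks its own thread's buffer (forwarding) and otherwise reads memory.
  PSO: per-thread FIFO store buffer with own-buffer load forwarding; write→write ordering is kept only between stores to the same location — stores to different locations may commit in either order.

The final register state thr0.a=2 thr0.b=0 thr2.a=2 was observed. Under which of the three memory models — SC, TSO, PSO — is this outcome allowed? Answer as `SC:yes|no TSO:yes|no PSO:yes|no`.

SC:no TSO:no PSO:yes

outcome vector order: (thr0.a,thr0.b,thr2.a)
under SC → 002; 020; 022; 220; 222
under TSO → 000; 002; 020; 022; 220; 222
under PSO → 000; 002; 020; 022; 200; 202; 220; 222
target 202 ∈ {PSO}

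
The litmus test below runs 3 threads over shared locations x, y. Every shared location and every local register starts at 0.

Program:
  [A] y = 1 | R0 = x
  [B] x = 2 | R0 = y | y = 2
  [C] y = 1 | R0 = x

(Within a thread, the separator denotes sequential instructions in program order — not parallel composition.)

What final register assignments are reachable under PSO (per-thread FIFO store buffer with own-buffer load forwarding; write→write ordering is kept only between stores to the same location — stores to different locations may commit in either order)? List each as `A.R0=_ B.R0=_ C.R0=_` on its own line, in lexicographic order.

A.R0=0 B.R0=0 C.R0=0
A.R0=0 B.R0=0 C.R0=2
A.R0=0 B.R0=1 C.R0=0
A.R0=0 B.R0=1 C.R0=2
A.R0=2 B.R0=0 C.R0=0
A.R0=2 B.R0=0 C.R0=2
A.R0=2 B.R0=1 C.R0=0
A.R0=2 B.R0=1 C.R0=2

outcome vector order: (A.R0,B.R0,C.R0)
|PSO outcomes| = 8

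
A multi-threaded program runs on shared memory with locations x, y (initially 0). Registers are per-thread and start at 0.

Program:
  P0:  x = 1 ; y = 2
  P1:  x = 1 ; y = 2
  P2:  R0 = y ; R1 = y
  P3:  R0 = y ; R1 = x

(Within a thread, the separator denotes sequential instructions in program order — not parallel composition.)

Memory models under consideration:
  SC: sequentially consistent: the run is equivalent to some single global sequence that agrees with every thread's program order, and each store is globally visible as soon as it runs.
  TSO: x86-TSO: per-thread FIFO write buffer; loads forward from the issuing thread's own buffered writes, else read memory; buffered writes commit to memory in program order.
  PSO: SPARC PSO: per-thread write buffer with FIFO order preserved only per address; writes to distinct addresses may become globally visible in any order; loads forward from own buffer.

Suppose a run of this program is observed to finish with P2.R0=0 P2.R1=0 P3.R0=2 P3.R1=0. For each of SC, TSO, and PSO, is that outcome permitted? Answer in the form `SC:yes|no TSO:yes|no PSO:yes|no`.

outcome vector order: (P2.R0,P2.R1,P3.R0,P3.R1)
SC: 9 outcomes — {<0 0 0 0> <0 0 0 1> <0 0 2 1> <0 2 0 0> <0 2 0 1> <0 2 2 1> <2 2 0 0> <2 2 0 1> <2 2 2 1>}
TSO: 9 outcomes — {<0 0 0 0> <0 0 0 1> <0 0 2 1> <0 2 0 0> <0 2 0 1> <0 2 2 1> <2 2 0 0> <2 2 0 1> <2 2 2 1>}
PSO: 12 outcomes — {<0 0 0 0> <0 0 0 1> <0 0 2 0> <0 0 2 1> <0 2 0 0> <0 2 0 1> <0 2 2 0> <0 2 2 1> <2 2 0 0> <2 2 0 1> <2 2 2 0> <2 2 2 1>}
target <0 0 2 0> ∈ {PSO}

SC:no TSO:no PSO:yes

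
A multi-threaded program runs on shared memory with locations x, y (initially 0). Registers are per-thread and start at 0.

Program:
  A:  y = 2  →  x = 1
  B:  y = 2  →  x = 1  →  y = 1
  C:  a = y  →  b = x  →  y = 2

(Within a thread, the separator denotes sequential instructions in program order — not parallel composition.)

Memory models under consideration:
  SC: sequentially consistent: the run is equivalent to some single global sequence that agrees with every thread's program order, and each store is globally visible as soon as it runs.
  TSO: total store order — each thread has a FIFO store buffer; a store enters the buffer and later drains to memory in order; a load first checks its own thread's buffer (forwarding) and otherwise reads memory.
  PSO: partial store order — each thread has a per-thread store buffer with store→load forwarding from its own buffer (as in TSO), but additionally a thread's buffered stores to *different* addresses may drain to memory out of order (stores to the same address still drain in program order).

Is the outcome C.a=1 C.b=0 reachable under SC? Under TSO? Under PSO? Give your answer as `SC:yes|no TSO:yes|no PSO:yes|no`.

outcome vector order: (C.a,C.b)
SC (5): 0/0, 0/1, 1/1, 2/0, 2/1
TSO (5): 0/0, 0/1, 1/1, 2/0, 2/1
PSO (6): 0/0, 0/1, 1/0, 1/1, 2/0, 2/1
target 1/0 ∈ {PSO}

SC:no TSO:no PSO:yes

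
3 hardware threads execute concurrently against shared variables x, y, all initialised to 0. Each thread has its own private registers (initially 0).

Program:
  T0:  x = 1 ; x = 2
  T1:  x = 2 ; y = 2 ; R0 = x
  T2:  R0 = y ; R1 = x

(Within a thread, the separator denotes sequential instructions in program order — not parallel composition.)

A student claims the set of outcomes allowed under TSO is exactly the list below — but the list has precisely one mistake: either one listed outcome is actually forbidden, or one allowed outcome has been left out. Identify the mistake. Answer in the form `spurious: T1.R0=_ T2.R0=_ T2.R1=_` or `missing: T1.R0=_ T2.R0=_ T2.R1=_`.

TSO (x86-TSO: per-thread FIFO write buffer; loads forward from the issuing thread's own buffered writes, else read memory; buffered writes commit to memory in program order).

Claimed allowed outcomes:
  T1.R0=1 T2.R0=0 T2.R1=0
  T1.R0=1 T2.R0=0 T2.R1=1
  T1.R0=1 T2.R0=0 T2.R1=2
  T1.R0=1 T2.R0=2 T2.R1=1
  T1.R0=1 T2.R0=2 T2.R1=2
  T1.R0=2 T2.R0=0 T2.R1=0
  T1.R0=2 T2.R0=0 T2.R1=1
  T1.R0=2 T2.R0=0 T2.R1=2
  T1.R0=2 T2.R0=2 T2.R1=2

missing: T1.R0=2 T2.R0=2 T2.R1=1

outcome vector order: (T1.R0,T2.R0,T2.R1)
under TSO → 1/0/0; 1/0/1; 1/0/2; 1/2/1; 1/2/2; 2/0/0; 2/0/1; 2/0/2; 2/2/1; 2/2/2
TSO∖claimed = {2/2/1}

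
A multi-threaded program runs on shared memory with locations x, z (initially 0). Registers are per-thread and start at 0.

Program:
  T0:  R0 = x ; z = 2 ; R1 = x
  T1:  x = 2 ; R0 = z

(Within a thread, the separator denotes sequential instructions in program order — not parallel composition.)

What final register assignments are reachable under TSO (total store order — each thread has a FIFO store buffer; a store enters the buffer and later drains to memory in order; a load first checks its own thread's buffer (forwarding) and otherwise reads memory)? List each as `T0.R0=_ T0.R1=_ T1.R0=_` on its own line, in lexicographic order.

outcome vector order: (T0.R0,T0.R1,T1.R0)
|TSO outcomes| = 6

T0.R0=0 T0.R1=0 T1.R0=0
T0.R0=0 T0.R1=0 T1.R0=2
T0.R0=0 T0.R1=2 T1.R0=0
T0.R0=0 T0.R1=2 T1.R0=2
T0.R0=2 T0.R1=2 T1.R0=0
T0.R0=2 T0.R1=2 T1.R0=2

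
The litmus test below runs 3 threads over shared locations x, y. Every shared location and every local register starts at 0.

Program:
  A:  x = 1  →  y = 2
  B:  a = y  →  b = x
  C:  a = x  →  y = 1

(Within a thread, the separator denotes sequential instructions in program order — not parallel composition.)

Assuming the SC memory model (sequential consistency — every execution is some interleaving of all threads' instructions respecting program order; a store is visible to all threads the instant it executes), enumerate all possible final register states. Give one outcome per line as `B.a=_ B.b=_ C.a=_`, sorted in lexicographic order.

outcome vector order: (B.a,B.b,C.a)
|SC outcomes| = 9

B.a=0 B.b=0 C.a=0
B.a=0 B.b=0 C.a=1
B.a=0 B.b=1 C.a=0
B.a=0 B.b=1 C.a=1
B.a=1 B.b=0 C.a=0
B.a=1 B.b=1 C.a=0
B.a=1 B.b=1 C.a=1
B.a=2 B.b=1 C.a=0
B.a=2 B.b=1 C.a=1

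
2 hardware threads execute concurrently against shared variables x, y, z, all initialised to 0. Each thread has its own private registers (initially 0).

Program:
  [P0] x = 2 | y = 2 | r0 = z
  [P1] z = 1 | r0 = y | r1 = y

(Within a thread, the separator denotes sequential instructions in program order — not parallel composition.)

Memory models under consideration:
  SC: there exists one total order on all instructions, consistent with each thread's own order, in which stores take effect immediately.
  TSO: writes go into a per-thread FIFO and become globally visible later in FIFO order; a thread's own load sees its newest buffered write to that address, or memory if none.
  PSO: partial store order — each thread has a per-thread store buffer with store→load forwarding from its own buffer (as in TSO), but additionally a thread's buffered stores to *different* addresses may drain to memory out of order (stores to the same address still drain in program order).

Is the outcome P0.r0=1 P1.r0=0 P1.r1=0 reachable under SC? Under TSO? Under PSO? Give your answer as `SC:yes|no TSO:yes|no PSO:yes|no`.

outcome vector order: (P0.r0,P1.r0,P1.r1)
[SC] allowed = {022, 100, 102, 122}
[TSO] allowed = {000, 002, 022, 100, 102, 122}
[PSO] allowed = {000, 002, 022, 100, 102, 122}
target 100 ∈ {SC,TSO,PSO}

SC:yes TSO:yes PSO:yes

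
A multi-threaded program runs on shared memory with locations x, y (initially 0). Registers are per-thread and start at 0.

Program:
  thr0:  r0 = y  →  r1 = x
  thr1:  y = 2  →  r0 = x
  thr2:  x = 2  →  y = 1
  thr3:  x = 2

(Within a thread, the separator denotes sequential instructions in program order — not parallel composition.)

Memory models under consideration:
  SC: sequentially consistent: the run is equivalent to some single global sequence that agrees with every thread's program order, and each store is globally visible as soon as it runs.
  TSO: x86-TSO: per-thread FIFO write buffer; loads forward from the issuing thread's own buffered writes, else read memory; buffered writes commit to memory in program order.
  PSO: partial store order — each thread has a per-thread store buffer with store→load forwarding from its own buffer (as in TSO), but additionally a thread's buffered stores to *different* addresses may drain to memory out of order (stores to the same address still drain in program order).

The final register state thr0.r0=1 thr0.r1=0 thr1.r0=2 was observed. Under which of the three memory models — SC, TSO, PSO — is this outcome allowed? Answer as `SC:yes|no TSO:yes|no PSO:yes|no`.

SC:no TSO:no PSO:yes

outcome vector order: (thr0.r0,thr0.r1,thr1.r0)
SC (10): 0/0/0, 0/0/2, 0/2/0, 0/2/2, 1/2/0, 1/2/2, 2/0/0, 2/0/2, 2/2/0, 2/2/2
TSO (10): 0/0/0, 0/0/2, 0/2/0, 0/2/2, 1/2/0, 1/2/2, 2/0/0, 2/0/2, 2/2/0, 2/2/2
PSO (12): 0/0/0, 0/0/2, 0/2/0, 0/2/2, 1/0/0, 1/0/2, 1/2/0, 1/2/2, 2/0/0, 2/0/2, 2/2/0, 2/2/2
target 1/0/2 ∈ {PSO}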